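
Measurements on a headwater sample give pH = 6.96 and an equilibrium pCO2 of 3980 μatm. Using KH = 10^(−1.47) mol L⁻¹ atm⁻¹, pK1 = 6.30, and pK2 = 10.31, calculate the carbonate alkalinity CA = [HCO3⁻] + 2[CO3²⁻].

CA = 0.617 mmol/L

[CO2*] = KH · pCO2 = 10^(−1.47) × 3980×10^-6 = 1.349×10^-4 mol/L
α₀ = 1/(1 + K1/[H⁺] + K1K2/[H⁺]²) = 1/(1 + 10^+0.66 + 10^-2.69) = 0.1794
DIC = [CO2*]/α₀ = 1.349×10^-4 / 0.1794 = 0.7516 mmol/L
CA = (α₁ + 2α₂)·DIC = (0.8202 + 2×0.0003664) × 0.7516 = 0.617 mmol/L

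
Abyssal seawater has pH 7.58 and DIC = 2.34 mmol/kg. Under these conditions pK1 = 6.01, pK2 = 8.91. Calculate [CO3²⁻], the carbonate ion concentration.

α₂ = 1 / (1 + [H⁺]/K2 + [H⁺]²/(K1K2)) = 1 / (1 + 10^+1.33 + 10^-0.24)
   = 1 / (1 + 21.380 + 0.57544) = 1/22.955 = 0.04356
[CO3²⁻] = α₂ × DIC = 0.04356 × 2.34 = 0.102 mmol/kg

[CO3²⁻] = 0.102 mmol/kg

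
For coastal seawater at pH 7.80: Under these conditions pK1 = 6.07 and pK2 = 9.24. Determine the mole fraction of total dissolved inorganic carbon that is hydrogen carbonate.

α₁ = 0.948

α₁ = 1 / (1 + [H⁺]/K1 + K2/[H⁺]) = 1 / (1 + 10^-1.73 + 10^-1.44)
   = 1 / (1 + 0.018621 + 0.036308) = 1/1.0549 = 0.9479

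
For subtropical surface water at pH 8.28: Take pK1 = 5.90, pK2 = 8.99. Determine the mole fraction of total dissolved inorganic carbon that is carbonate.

α₂ = 1 / (1 + [H⁺]/K2 + [H⁺]²/(K1K2)) = 1 / (1 + 10^+0.71 + 10^-1.67)
   = 1 / (1 + 5.1286 + 0.021380) = 1/6.1500 = 0.1626

α₂ = 0.163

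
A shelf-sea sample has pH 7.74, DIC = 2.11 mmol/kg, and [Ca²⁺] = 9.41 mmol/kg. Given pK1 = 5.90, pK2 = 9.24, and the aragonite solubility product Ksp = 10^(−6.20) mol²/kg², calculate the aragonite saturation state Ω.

α₂ = 1 / (1 + [H⁺]/K2 + [H⁺]²/(K1K2)) = 1 / (1 + 10^+1.50 + 10^-0.34)
   = 1 / (1 + 31.623 + 0.45709) = 1/33.080 = 0.03023
[CO3²⁻] = α₂ × DIC = 0.03023 × 2.11 = 0.06379 mmol/kg
Ksp = 10^(−6.20) = 6.310×10^-7
Ω = [Ca²⁺][CO3²⁻]/Ksp = (9.41×10^-3)(6.379×10^-5) / 6.310×10^-7 = 0.951

Ω = 0.951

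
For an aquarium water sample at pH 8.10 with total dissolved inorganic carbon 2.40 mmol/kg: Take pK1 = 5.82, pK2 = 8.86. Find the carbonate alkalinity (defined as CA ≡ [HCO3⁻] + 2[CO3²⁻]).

CA = 2.74 mmol/kg

CA = [HCO3⁻] + 2[CO3²⁻] = (α₁ + 2α₂)·DIC
At pH 8.10: [H⁺]/K1 = 10^-2.28 = 0.0052481, K2/[H⁺] = 10^-0.76 = 0.17378
α₁ = 1/(1 + 0.0052481 + 0.17378) = 1/1.1790 = 0.8482; α₂ = α₁·K2/[H⁺] = 0.1474
α₁ + 2α₂ = 1.1429
CA = 1.1429 × 2.40 = 2.74 mmol/kg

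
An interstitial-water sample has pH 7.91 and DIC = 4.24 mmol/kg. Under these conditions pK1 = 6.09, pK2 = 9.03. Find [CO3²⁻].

[CO3²⁻] = 0.295 mmol/kg

α₂ = 1 / (1 + [H⁺]/K2 + [H⁺]²/(K1K2)) = 1 / (1 + 10^+1.12 + 10^-0.70)
   = 1 / (1 + 13.183 + 0.19953) = 1/14.382 = 0.06953
[CO3²⁻] = α₂ × DIC = 0.06953 × 4.24 = 0.295 mmol/kg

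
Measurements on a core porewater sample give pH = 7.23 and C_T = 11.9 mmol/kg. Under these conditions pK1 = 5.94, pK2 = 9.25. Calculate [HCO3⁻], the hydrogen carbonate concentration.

α₁ = 1 / (1 + [H⁺]/K1 + K2/[H⁺]) = 1 / (1 + 10^-1.29 + 10^-2.02)
   = 1 / (1 + 0.051286 + 0.0095499) = 1/1.0608 = 0.9427
[HCO3⁻] = α₁ × DIC = 0.9427 × 11.9 = 11.2 mmol/kg

[HCO3⁻] = 11.2 mmol/kg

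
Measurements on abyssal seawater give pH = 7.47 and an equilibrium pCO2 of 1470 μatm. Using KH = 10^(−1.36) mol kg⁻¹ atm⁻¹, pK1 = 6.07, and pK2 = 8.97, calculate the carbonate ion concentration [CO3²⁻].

[CO2*] = KH · pCO2 = 10^(−1.36) × 1470×10^-6 = 6.417×10^-5 mol/kg
α₀ = 1/(1 + K1/[H⁺] + K1K2/[H⁺]²) = 1/(1 + 10^+1.40 + 10^-0.10) = 0.03716
DIC = [CO2*]/α₀ = 6.417×10^-5 / 0.03716 = 1.727 mmol/kg
[CO3²⁻] = α₂·DIC; α₂ = 0.02951, so [CO3²⁻] = 0.02951 × 1.727 = 0.0510 mmol/kg

[CO3²⁻] = 0.0510 mmol/kg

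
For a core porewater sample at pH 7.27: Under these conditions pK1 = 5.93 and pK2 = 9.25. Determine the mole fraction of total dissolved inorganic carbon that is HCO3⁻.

α₁ = 0.947

α₁ = 1 / (1 + [H⁺]/K1 + K2/[H⁺]) = 1 / (1 + 10^-1.34 + 10^-1.98)
   = 1 / (1 + 0.045709 + 0.010471) = 1/1.0562 = 0.9468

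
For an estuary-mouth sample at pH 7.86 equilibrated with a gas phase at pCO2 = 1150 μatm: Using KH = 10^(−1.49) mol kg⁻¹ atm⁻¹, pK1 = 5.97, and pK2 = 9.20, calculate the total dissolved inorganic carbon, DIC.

DIC = 3.06 mmol/kg

[CO2*] = KH · pCO2 = 10^(−1.49) × 1150×10^-6 = 3.721×10^-5 mol/kg
α₀ = 1/(1 + K1/[H⁺] + K1K2/[H⁺]²) = 1/(1 + 10^+1.89 + 10^+0.55) = 0.01217
DIC = [CO2*]/α₀ = 3.721×10^-5 / 0.01217 = 3.06 mmol/kg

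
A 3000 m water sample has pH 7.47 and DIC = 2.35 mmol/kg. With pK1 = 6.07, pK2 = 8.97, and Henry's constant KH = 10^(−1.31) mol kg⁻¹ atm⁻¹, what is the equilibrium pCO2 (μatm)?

α₀ = 1 / (1 + K1/[H⁺] + K1K2/[H⁺]²) = 1 / (1 + 10^+1.40 + 10^-0.10)
   = 1 / (1 + 25.119 + 0.79433) = 1/26.913 = 0.03716
[CO2*] = α₀ × DIC = 0.03716 × 2.35 = 0.08732 mmol/kg
pCO2 = [CO2*]/KH = 8.732×10^-5 / 4.898×10^-2 = 1780 μatm

pCO2 = 1780 μatm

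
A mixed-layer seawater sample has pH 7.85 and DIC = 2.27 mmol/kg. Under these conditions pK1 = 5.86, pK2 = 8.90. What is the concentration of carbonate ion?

[CO3²⁻] = 0.184 mmol/kg

α₂ = 1 / (1 + [H⁺]/K2 + [H⁺]²/(K1K2)) = 1 / (1 + 10^+1.05 + 10^-0.94)
   = 1 / (1 + 11.220 + 0.11482) = 1/12.335 = 0.08107
[CO3²⁻] = α₂ × DIC = 0.08107 × 2.27 = 0.184 mmol/kg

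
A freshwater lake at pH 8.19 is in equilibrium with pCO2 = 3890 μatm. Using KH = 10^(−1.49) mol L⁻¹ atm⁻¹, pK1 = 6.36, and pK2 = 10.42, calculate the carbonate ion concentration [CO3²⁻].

[CO3²⁻] = 0.0501 mmol/L

[CO2*] = KH · pCO2 = 10^(−1.49) × 3890×10^-6 = 1.259×10^-4 mol/L
α₀ = 1/(1 + K1/[H⁺] + K1K2/[H⁺]²) = 1/(1 + 10^+1.83 + 10^-0.40) = 0.01449
DIC = [CO2*]/α₀ = 1.259×10^-4 / 0.01449 = 8.686 mmol/L
[CO3²⁻] = α₂·DIC; α₂ = 0.005769, so [CO3²⁻] = 0.005769 × 8.686 = 0.0501 mmol/L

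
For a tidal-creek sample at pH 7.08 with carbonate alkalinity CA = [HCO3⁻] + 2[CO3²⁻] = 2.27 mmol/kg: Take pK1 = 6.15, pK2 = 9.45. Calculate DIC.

DIC = 2.52 mmol/kg

CA = [HCO3⁻] + 2[CO3²⁻] = (α₁ + 2α₂)·DIC
At pH 7.08: [H⁺]/K1 = 10^-0.93 = 0.11749, K2/[H⁺] = 10^-2.37 = 0.0042658
α₁ = 1/(1 + 0.11749 + 0.0042658) = 1/1.1218 = 0.8915; α₂ = α₁·K2/[H⁺] = 0.003803
α₁ + 2α₂ = 0.8991
DIC = CA / (α₁ + 2α₂) = 2.27 / 0.8991 = 2.52 mmol/kg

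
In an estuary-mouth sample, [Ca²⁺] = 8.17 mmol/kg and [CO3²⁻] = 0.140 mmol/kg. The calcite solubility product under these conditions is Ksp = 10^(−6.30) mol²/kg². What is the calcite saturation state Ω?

Ksp = 10^(−6.30) = 5.012×10^-7
Ω = [Ca²⁺][CO3²⁻]/Ksp = (8.17×10^-3)(0.140×10^-3) / 5.012×10^-7 = 2.28

Ω = 2.28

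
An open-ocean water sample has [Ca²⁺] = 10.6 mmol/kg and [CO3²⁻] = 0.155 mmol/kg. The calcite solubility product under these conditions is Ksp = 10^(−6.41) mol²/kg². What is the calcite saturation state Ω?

Ksp = 10^(−6.41) = 3.890×10^-7
Ω = [Ca²⁺][CO3²⁻]/Ksp = (10.6×10^-3)(0.155×10^-3) / 3.890×10^-7 = 4.22

Ω = 4.22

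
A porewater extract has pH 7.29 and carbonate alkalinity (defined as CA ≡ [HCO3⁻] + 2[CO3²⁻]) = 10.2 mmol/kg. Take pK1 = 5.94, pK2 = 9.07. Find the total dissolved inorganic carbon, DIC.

CA = [HCO3⁻] + 2[CO3²⁻] = (α₁ + 2α₂)·DIC
At pH 7.29: [H⁺]/K1 = 10^-1.35 = 0.044668, K2/[H⁺] = 10^-1.78 = 0.016596
α₁ = 1/(1 + 0.044668 + 0.016596) = 1/1.0613 = 0.9423; α₂ = α₁·K2/[H⁺] = 0.01564
α₁ + 2α₂ = 0.9735
DIC = CA / (α₁ + 2α₂) = 10.2 / 0.9735 = 10.5 mmol/kg

DIC = 10.5 mmol/kg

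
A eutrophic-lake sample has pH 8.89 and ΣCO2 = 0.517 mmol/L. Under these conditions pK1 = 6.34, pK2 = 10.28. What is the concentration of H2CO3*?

α₀ = 1 / (1 + K1/[H⁺] + K1K2/[H⁺]²) = 1 / (1 + 10^+2.55 + 10^+1.16)
   = 1 / (1 + 354.81 + 14.454) = 1/370.27 = 0.002701
[CO2*] = α₀ × DIC = 0.002701 × 0.517 = 0.00140 mmol/L = 1.40 μmol/L

[CO2*] = 1.40 μmol/L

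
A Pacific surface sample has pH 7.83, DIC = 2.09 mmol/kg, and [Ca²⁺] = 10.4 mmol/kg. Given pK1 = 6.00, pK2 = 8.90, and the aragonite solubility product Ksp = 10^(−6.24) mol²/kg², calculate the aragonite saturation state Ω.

Ω = 2.92

α₂ = 1 / (1 + [H⁺]/K2 + [H⁺]²/(K1K2)) = 1 / (1 + 10^+1.07 + 10^-0.76)
   = 1 / (1 + 11.749 + 0.17378) = 1/12.923 = 0.07738
[CO3²⁻] = α₂ × DIC = 0.07738 × 2.09 = 0.1617 mmol/kg
Ksp = 10^(−6.24) = 5.754×10^-7
Ω = [Ca²⁺][CO3²⁻]/Ksp = (10.4×10^-3)(1.617×10^-4) / 5.754×10^-7 = 2.92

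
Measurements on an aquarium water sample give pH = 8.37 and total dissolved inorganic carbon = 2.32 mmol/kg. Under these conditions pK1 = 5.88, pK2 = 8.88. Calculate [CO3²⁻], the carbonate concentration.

[CO3²⁻] = 0.546 mmol/kg

α₂ = 1 / (1 + [H⁺]/K2 + [H⁺]²/(K1K2)) = 1 / (1 + 10^+0.51 + 10^-1.98)
   = 1 / (1 + 3.2359 + 0.010471) = 1/4.2464 = 0.2355
[CO3²⁻] = α₂ × DIC = 0.2355 × 2.32 = 0.546 mmol/kg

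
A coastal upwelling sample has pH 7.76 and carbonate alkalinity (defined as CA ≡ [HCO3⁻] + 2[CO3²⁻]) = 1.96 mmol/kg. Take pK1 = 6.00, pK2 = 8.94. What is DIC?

DIC = 1.88 mmol/kg

CA = [HCO3⁻] + 2[CO3²⁻] = (α₁ + 2α₂)·DIC
At pH 7.76: [H⁺]/K1 = 10^-1.76 = 0.017378, K2/[H⁺] = 10^-1.18 = 0.066069
α₁ = 1/(1 + 0.017378 + 0.066069) = 1/1.0834 = 0.9230; α₂ = α₁·K2/[H⁺] = 0.06098
α₁ + 2α₂ = 1.0449
DIC = CA / (α₁ + 2α₂) = 1.96 / 1.0449 = 1.88 mmol/kg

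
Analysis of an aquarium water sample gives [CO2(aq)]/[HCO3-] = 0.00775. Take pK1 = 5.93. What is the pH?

From K1 = [H⁺][HCO3-]/[CO2(aq)]:  pH = pK1 − log₁₀([CO2(aq)]/[HCO3-])
log₁₀(0.00775) = -2.111
pH = 5.93 − (-2.111) = 8.04

pH = 8.04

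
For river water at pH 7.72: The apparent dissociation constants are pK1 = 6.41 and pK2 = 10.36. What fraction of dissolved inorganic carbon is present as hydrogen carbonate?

α₁ = 0.951

α₁ = 1 / (1 + [H⁺]/K1 + K2/[H⁺]) = 1 / (1 + 10^-1.31 + 10^-2.64)
   = 1 / (1 + 0.048978 + 0.0022909) = 1/1.0513 = 0.9512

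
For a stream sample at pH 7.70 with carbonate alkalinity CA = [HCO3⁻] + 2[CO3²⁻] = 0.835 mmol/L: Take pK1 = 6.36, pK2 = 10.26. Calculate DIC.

CA = [HCO3⁻] + 2[CO3²⁻] = (α₁ + 2α₂)·DIC
At pH 7.70: [H⁺]/K1 = 10^-1.34 = 0.045709, K2/[H⁺] = 10^-2.56 = 0.0027542
α₁ = 1/(1 + 0.045709 + 0.0027542) = 1/1.0485 = 0.9538; α₂ = α₁·K2/[H⁺] = 0.002627
α₁ + 2α₂ = 0.9590
DIC = CA / (α₁ + 2α₂) = 0.835 / 0.9590 = 0.871 mmol/L

DIC = 0.871 mmol/L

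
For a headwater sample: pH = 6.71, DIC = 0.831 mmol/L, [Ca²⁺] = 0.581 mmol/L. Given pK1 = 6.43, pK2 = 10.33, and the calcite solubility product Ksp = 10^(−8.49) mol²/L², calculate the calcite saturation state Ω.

Ω = 0.0235

α₂ = 1 / (1 + [H⁺]/K2 + [H⁺]²/(K1K2)) = 1 / (1 + 10^+3.62 + 10^+3.34)
   = 1 / (1 + 4168.7 + 2187.8) = 1/6357.5 = 0.0001573
[CO3²⁻] = α₂ × DIC = 0.0001573 × 0.831 = 0.0001307 mmol/L = 0.1307 μmol/L
Ksp = 10^(−8.49) = 3.236×10^-9
Ω = [Ca²⁺][CO3²⁻]/Ksp = (0.581×10^-3)(1.307×10^-7) / 3.236×10^-9 = 0.0235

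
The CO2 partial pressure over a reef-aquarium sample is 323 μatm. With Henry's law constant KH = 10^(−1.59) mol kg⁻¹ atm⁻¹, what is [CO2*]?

KH = 10^(−1.59) = 2.570×10^-2 mol kg⁻¹ atm⁻¹
[CO2*] = KH · pCO2 = 2.570×10^-2 × 323×10^-6 atm = 8.30×10^-6 mol/kg

[CO2*] = 8.30 μmol/kg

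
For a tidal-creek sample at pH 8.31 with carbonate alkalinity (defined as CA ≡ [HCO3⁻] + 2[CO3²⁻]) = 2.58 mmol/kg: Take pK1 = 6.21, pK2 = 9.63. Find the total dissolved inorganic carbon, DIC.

DIC = 2.49 mmol/kg

CA = [HCO3⁻] + 2[CO3²⁻] = (α₁ + 2α₂)·DIC
At pH 8.31: [H⁺]/K1 = 10^-2.10 = 0.0079433, K2/[H⁺] = 10^-1.32 = 0.047863
α₁ = 1/(1 + 0.0079433 + 0.047863) = 1/1.0558 = 0.9471; α₂ = α₁·K2/[H⁺] = 0.04533
α₁ + 2α₂ = 1.0378
DIC = CA / (α₁ + 2α₂) = 2.58 / 1.0378 = 2.49 mmol/kg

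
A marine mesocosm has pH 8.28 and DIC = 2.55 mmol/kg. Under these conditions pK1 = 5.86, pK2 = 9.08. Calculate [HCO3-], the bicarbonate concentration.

α₁ = 1 / (1 + [H⁺]/K1 + K2/[H⁺]) = 1 / (1 + 10^-2.42 + 10^-0.80)
   = 1 / (1 + 0.0038019 + 0.15849) = 1/1.1623 = 0.8604
[HCO3⁻] = α₁ × DIC = 0.8604 × 2.55 = 2.19 mmol/kg

[HCO3⁻] = 2.19 mmol/kg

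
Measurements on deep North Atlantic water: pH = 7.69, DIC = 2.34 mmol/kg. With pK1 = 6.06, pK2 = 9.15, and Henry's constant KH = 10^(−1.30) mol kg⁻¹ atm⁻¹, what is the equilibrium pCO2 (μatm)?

α₀ = 1 / (1 + K1/[H⁺] + K1K2/[H⁺]²) = 1 / (1 + 10^+1.63 + 10^+0.17)
   = 1 / (1 + 42.658 + 1.4791) = 1/45.137 = 0.02215
[CO2*] = α₀ × DIC = 0.02215 × 2.34 = 0.05184 mmol/kg
pCO2 = [CO2*]/KH = 5.184×10^-5 / 5.012×10^-2 = 1030 μatm

pCO2 = 1030 μatm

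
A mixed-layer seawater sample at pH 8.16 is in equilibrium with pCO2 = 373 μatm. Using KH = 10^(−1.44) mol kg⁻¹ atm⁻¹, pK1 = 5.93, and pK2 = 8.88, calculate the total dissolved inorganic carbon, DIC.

[CO2*] = KH · pCO2 = 10^(−1.44) × 373×10^-6 = 1.354×10^-5 mol/kg
α₀ = 1/(1 + K1/[H⁺] + K1K2/[H⁺]²) = 1/(1 + 10^+2.23 + 10^+1.51) = 0.004922
DIC = [CO2*]/α₀ = 1.354×10^-5 / 0.004922 = 2.75 mmol/kg

DIC = 2.75 mmol/kg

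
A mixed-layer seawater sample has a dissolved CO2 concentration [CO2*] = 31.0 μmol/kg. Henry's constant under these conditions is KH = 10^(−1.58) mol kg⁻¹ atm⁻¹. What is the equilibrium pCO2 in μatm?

KH = 10^(−1.58) = 2.630×10^-2 mol kg⁻¹ atm⁻¹
pCO2 = [CO2*]/KH = 31.0×10^-6 / 2.630×10^-2 = 1.18×10^-3 atm = 1180 μatm

pCO2 = 1180 μatm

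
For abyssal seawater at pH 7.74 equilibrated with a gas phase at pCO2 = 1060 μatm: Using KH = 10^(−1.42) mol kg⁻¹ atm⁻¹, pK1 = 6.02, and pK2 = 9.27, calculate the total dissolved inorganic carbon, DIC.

DIC = 2.22 mmol/kg

[CO2*] = KH · pCO2 = 10^(−1.42) × 1060×10^-6 = 4.030×10^-5 mol/kg
α₀ = 1/(1 + K1/[H⁺] + K1K2/[H⁺]²) = 1/(1 + 10^+1.72 + 10^+0.19) = 0.01817
DIC = [CO2*]/α₀ = 4.030×10^-5 / 0.01817 = 2.22 mmol/kg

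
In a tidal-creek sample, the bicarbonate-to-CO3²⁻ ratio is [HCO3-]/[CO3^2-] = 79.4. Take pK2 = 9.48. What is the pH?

From K2 = [H⁺][CO3^2-]/[HCO3-]:  pH = pK2 − log₁₀([HCO3-]/[CO3^2-])
log₁₀(79.4) = +1.900
pH = 9.48 − (+1.900) = 7.58

pH = 7.58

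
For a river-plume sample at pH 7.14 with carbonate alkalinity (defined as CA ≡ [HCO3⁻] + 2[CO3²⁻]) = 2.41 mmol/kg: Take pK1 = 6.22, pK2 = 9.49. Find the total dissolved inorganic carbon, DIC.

CA = [HCO3⁻] + 2[CO3²⁻] = (α₁ + 2α₂)·DIC
At pH 7.14: [H⁺]/K1 = 10^-0.92 = 0.12023, K2/[H⁺] = 10^-2.35 = 0.0044668
α₁ = 1/(1 + 0.12023 + 0.0044668) = 1/1.1247 = 0.8891; α₂ = α₁·K2/[H⁺] = 0.003972
α₁ + 2α₂ = 0.8971
DIC = CA / (α₁ + 2α₂) = 2.41 / 0.8971 = 2.69 mmol/kg

DIC = 2.69 mmol/kg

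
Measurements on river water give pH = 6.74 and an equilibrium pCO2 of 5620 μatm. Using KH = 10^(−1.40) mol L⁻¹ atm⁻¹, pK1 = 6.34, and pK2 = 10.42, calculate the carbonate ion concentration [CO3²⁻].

[CO2*] = KH · pCO2 = 10^(−1.40) × 5620×10^-6 = 2.237×10^-4 mol/L
α₀ = 1/(1 + K1/[H⁺] + K1K2/[H⁺]²) = 1/(1 + 10^+0.40 + 10^-3.28) = 0.2847
DIC = [CO2*]/α₀ = 2.237×10^-4 / 0.2847 = 0.7859 mmol/L
[CO3²⁻] = α₂·DIC; α₂ = 0.0001494, so [CO3²⁻] = 0.0001494 × 0.7859 = 0.000117 mmol/L = 0.117 μmol/L

[CO3²⁻] = 0.117 μmol/L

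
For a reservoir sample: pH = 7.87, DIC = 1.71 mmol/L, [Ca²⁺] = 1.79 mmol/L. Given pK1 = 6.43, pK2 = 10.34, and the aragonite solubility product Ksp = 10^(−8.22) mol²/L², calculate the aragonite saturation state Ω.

Ω = 1.66

α₂ = 1 / (1 + [H⁺]/K2 + [H⁺]²/(K1K2)) = 1 / (1 + 10^+2.47 + 10^+1.03)
   = 1 / (1 + 295.12 + 10.715) = 1/306.84 = 0.003259
[CO3²⁻] = α₂ × DIC = 0.003259 × 1.71 = 0.005573 mmol/L = 5.573 μmol/L
Ksp = 10^(−8.22) = 6.026×10^-9
Ω = [Ca²⁺][CO3²⁻]/Ksp = (1.79×10^-3)(5.573×10^-6) / 6.026×10^-9 = 1.66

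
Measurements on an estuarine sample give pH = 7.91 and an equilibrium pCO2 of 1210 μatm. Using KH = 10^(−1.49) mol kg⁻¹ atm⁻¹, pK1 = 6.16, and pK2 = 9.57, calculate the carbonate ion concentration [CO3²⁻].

[CO3²⁻] = 0.0482 mmol/kg

[CO2*] = KH · pCO2 = 10^(−1.49) × 1210×10^-6 = 3.915×10^-5 mol/kg
α₀ = 1/(1 + K1/[H⁺] + K1K2/[H⁺]²) = 1/(1 + 10^+1.75 + 10^+0.09) = 0.01710
DIC = [CO2*]/α₀ = 3.915×10^-5 / 0.01710 = 2.289 mmol/kg
[CO3²⁻] = α₂·DIC; α₂ = 0.02104, so [CO3²⁻] = 0.02104 × 2.289 = 0.0482 mmol/kg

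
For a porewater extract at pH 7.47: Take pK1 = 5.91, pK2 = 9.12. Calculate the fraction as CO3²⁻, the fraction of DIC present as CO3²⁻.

α₂ = 0.0213

α₂ = 1 / (1 + [H⁺]/K2 + [H⁺]²/(K1K2)) = 1 / (1 + 10^+1.65 + 10^+0.09)
   = 1 / (1 + 44.668 + 1.2303) = 1/46.899 = 0.02132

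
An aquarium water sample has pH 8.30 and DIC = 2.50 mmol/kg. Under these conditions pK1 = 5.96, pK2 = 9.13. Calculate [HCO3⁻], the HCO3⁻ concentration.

α₁ = 1 / (1 + [H⁺]/K1 + K2/[H⁺]) = 1 / (1 + 10^-2.34 + 10^-0.83)
   = 1 / (1 + 0.0045709 + 0.14791) = 1/1.1525 = 0.8677
[HCO3⁻] = α₁ × DIC = 0.8677 × 2.50 = 2.17 mmol/kg

[HCO3⁻] = 2.17 mmol/kg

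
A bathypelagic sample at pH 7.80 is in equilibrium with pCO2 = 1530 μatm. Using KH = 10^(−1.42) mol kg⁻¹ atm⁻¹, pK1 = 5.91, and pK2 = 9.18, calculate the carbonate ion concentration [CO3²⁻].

[CO2*] = KH · pCO2 = 10^(−1.42) × 1530×10^-6 = 5.817×10^-5 mol/kg
α₀ = 1/(1 + K1/[H⁺] + K1K2/[H⁺]²) = 1/(1 + 10^+1.89 + 10^+0.51) = 0.01222
DIC = [CO2*]/α₀ = 5.817×10^-5 / 0.01222 = 4.762 mmol/kg
[CO3²⁻] = α₂·DIC; α₂ = 0.03953, so [CO3²⁻] = 0.03953 × 4.762 = 0.188 mmol/kg

[CO3²⁻] = 0.188 mmol/kg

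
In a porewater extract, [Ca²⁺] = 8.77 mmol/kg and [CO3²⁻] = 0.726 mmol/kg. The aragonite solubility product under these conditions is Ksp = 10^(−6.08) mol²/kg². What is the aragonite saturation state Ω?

Ksp = 10^(−6.08) = 8.318×10^-7
Ω = [Ca²⁺][CO3²⁻]/Ksp = (8.77×10^-3)(0.726×10^-3) / 8.318×10^-7 = 7.65

Ω = 7.65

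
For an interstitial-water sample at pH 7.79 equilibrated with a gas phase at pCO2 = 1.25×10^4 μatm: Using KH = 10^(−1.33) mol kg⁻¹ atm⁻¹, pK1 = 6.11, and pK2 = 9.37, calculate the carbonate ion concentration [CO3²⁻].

[CO3²⁻] = 0.736 mmol/kg

[CO2*] = KH · pCO2 = 10^(−1.33) × 1.25×10^4×10^-6 = 5.847×10^-4 mol/kg
α₀ = 1/(1 + K1/[H⁺] + K1K2/[H⁺]²) = 1/(1 + 10^+1.68 + 10^+0.10) = 0.01995
DIC = [CO2*]/α₀ = 5.847×10^-4 / 0.01995 = 29.30 mmol/kg
[CO3²⁻] = α₂·DIC; α₂ = 0.02512, so [CO3²⁻] = 0.02512 × 29.30 = 0.736 mmol/kg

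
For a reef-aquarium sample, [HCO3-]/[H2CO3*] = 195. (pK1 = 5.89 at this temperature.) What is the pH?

From K1 = [H⁺][HCO3-]/[H2CO3*]:  pH = pK1 + log₁₀([HCO3-]/[H2CO3*])
log₁₀(195) = +2.290
pH = 5.89 + (+2.290) = 8.18

pH = 8.18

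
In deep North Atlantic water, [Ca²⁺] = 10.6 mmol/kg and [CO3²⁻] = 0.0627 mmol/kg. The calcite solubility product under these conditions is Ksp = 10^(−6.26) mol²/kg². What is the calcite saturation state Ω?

Ksp = 10^(−6.26) = 5.495×10^-7
Ω = [Ca²⁺][CO3²⁻]/Ksp = (10.6×10^-3)(0.0627×10^-3) / 5.495×10^-7 = 1.21

Ω = 1.21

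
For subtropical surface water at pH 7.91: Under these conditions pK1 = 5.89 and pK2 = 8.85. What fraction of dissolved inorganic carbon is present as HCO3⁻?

α₁ = 1 / (1 + [H⁺]/K1 + K2/[H⁺]) = 1 / (1 + 10^-2.02 + 10^-0.94)
   = 1 / (1 + 0.0095499 + 0.11482) = 1/1.1244 = 0.8894

α₁ = 0.889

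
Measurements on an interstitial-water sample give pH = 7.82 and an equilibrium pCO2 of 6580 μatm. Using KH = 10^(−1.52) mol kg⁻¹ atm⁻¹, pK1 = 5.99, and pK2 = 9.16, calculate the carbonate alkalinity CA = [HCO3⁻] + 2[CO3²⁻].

[CO2*] = KH · pCO2 = 10^(−1.52) × 6580×10^-6 = 1.987×10^-4 mol/kg
α₀ = 1/(1 + K1/[H⁺] + K1K2/[H⁺]²) = 1/(1 + 10^+1.83 + 10^+0.49) = 0.01395
DIC = [CO2*]/α₀ = 1.987×10^-4 / 0.01395 = 14.25 mmol/kg
CA = (α₁ + 2α₂)·DIC = (0.9430 + 2×0.04310) × 14.25 = 14.7 mmol/kg

CA = 14.7 mmol/kg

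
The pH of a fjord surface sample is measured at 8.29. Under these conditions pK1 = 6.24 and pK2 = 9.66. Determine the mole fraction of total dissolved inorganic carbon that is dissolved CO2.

α₀ = 0.00848

α₀ = 1 / (1 + K1/[H⁺] + K1K2/[H⁺]²) = 1 / (1 + 10^+2.05 + 10^+0.68)
   = 1 / (1 + 112.20 + 4.7863) = 1/117.99 = 0.008475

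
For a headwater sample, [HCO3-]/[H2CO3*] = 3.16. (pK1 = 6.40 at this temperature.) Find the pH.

From K1 = [H⁺][HCO3-]/[H2CO3*]:  pH = pK1 + log₁₀([HCO3-]/[H2CO3*])
log₁₀(3.16) = +0.500
pH = 6.40 + (+0.500) = 6.90

pH = 6.90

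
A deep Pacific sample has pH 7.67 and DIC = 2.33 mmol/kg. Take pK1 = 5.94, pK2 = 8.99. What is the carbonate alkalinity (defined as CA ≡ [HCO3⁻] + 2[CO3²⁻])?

CA = [HCO3⁻] + 2[CO3²⁻] = (α₁ + 2α₂)·DIC
At pH 7.67: [H⁺]/K1 = 10^-1.73 = 0.018621, K2/[H⁺] = 10^-1.32 = 0.047863
α₁ = 1/(1 + 0.018621 + 0.047863) = 1/1.0665 = 0.9377; α₂ = α₁·K2/[H⁺] = 0.04488
α₁ + 2α₂ = 1.0274
CA = 1.0274 × 2.33 = 2.39 mmol/kg

CA = 2.39 mmol/kg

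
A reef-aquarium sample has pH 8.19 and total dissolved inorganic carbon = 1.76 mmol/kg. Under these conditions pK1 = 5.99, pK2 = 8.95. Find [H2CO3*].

[CO2*] = 9.41 μmol/kg

α₀ = 1 / (1 + K1/[H⁺] + K1K2/[H⁺]²) = 1 / (1 + 10^+2.20 + 10^+1.44)
   = 1 / (1 + 158.49 + 27.542) = 1/187.03 = 0.005347
[CO2*] = α₀ × DIC = 0.005347 × 1.76 = 0.00941 mmol/kg = 9.41 μmol/kg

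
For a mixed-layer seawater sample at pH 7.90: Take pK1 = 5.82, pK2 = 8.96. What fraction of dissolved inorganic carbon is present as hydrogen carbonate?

α₁ = 1 / (1 + [H⁺]/K1 + K2/[H⁺]) = 1 / (1 + 10^-2.08 + 10^-1.06)
   = 1 / (1 + 0.0083176 + 0.087096) = 1/1.0954 = 0.9129

α₁ = 0.913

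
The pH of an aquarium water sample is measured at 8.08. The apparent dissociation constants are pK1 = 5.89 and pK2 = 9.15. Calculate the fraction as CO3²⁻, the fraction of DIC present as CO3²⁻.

α₂ = 0.0780

α₂ = 1 / (1 + [H⁺]/K2 + [H⁺]²/(K1K2)) = 1 / (1 + 10^+1.07 + 10^-1.12)
   = 1 / (1 + 11.749 + 0.075858) = 1/12.825 = 0.07797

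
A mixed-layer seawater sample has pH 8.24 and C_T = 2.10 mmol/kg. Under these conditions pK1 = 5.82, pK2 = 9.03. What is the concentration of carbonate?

[CO3²⁻] = 0.292 mmol/kg

α₂ = 1 / (1 + [H⁺]/K2 + [H⁺]²/(K1K2)) = 1 / (1 + 10^+0.79 + 10^-1.63)
   = 1 / (1 + 6.1660 + 0.023442) = 1/7.1894 = 0.1391
[CO3²⁻] = α₂ × DIC = 0.1391 × 2.10 = 0.292 mmol/kg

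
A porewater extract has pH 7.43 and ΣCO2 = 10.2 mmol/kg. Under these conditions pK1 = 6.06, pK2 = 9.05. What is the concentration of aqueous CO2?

α₀ = 1 / (1 + K1/[H⁺] + K1K2/[H⁺]²) = 1 / (1 + 10^+1.37 + 10^-0.25)
   = 1 / (1 + 23.442 + 0.56234) = 1/25.005 = 0.03999
[CO2*] = α₀ × DIC = 0.03999 × 10.2 = 0.408 mmol/kg

[CO2*] = 0.408 mmol/kg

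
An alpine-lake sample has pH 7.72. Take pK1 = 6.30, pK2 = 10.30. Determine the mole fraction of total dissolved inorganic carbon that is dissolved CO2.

α₀ = 0.0365

α₀ = 1 / (1 + K1/[H⁺] + K1K2/[H⁺]²) = 1 / (1 + 10^+1.42 + 10^-1.16)
   = 1 / (1 + 26.303 + 0.069183) = 1/27.372 = 0.03653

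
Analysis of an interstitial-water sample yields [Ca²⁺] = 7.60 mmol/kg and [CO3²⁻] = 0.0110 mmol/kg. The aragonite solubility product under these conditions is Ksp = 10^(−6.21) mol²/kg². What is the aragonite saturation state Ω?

Ksp = 10^(−6.21) = 6.166×10^-7
Ω = [Ca²⁺][CO3²⁻]/Ksp = (7.60×10^-3)(0.0110×10^-3) / 6.166×10^-7 = 0.136

Ω = 0.136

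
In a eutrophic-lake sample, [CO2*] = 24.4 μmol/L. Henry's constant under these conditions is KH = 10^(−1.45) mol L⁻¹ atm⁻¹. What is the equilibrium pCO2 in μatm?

pCO2 = 688 μatm

KH = 10^(−1.45) = 3.548×10^-2 mol L⁻¹ atm⁻¹
pCO2 = [CO2*]/KH = 24.4×10^-6 / 3.548×10^-2 = 6.88×10^-4 atm = 688 μatm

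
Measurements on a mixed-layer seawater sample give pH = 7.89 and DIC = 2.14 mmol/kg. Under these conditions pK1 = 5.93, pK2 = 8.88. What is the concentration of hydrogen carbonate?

α₁ = 1 / (1 + [H⁺]/K1 + K2/[H⁺]) = 1 / (1 + 10^-1.96 + 10^-0.99)
   = 1 / (1 + 0.010965 + 0.10233) = 1/1.1133 = 0.8982
[HCO3⁻] = α₁ × DIC = 0.8982 × 2.14 = 1.92 mmol/kg

[HCO3⁻] = 1.92 mmol/kg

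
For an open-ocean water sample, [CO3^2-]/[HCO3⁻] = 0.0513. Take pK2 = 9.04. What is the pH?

pH = 7.75

From K2 = [H⁺][CO3^2-]/[HCO3⁻]:  pH = pK2 + log₁₀([CO3^2-]/[HCO3⁻])
log₁₀(0.0513) = -1.290
pH = 9.04 + (-1.290) = 7.75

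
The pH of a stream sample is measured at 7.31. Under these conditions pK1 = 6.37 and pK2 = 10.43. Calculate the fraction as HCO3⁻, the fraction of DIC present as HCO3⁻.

α₁ = 1 / (1 + [H⁺]/K1 + K2/[H⁺]) = 1 / (1 + 10^-0.94 + 10^-3.12)
   = 1 / (1 + 0.11482 + 0.00075858) = 1/1.1156 = 0.8964

α₁ = 0.896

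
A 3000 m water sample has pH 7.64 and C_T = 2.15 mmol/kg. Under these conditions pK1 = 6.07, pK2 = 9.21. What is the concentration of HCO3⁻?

[HCO3⁻] = 2.04 mmol/kg

α₁ = 1 / (1 + [H⁺]/K1 + K2/[H⁺]) = 1 / (1 + 10^-1.57 + 10^-1.57)
   = 1 / (1 + 0.026915 + 0.026915) = 1/1.0538 = 0.9489
[HCO3⁻] = α₁ × DIC = 0.9489 × 2.15 = 2.04 mmol/kg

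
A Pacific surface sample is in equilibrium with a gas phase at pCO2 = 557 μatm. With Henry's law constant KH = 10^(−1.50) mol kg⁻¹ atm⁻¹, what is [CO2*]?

[CO2*] = 17.6 μmol/kg

KH = 10^(−1.50) = 3.162×10^-2 mol kg⁻¹ atm⁻¹
[CO2*] = KH · pCO2 = 3.162×10^-2 × 557×10^-6 atm = 1.76×10^-5 mol/kg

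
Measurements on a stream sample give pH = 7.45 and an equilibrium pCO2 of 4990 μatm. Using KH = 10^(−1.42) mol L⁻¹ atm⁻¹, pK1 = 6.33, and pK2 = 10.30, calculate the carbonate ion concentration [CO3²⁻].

[CO3²⁻] = 3.53 μmol/L

[CO2*] = KH · pCO2 = 10^(−1.42) × 4990×10^-6 = 1.897×10^-4 mol/L
α₀ = 1/(1 + K1/[H⁺] + K1K2/[H⁺]²) = 1/(1 + 10^+1.12 + 10^-1.73) = 0.07042
DIC = [CO2*]/α₀ = 1.897×10^-4 / 0.07042 = 2.694 mmol/L
[CO3²⁻] = α₂·DIC; α₂ = 0.001311, so [CO3²⁻] = 0.001311 × 2.694 = 0.00353 mmol/L = 3.53 μmol/L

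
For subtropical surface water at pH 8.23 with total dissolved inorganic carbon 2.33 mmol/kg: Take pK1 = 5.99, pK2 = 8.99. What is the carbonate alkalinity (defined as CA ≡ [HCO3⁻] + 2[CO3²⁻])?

CA = [HCO3⁻] + 2[CO3²⁻] = (α₁ + 2α₂)·DIC
At pH 8.23: [H⁺]/K1 = 10^-2.24 = 0.0057544, K2/[H⁺] = 10^-0.76 = 0.17378
α₁ = 1/(1 + 0.0057544 + 0.17378) = 1/1.1795 = 0.8478; α₂ = α₁·K2/[H⁺] = 0.1473
α₁ + 2α₂ = 1.1425
CA = 1.1425 × 2.33 = 2.66 mmol/kg

CA = 2.66 mmol/kg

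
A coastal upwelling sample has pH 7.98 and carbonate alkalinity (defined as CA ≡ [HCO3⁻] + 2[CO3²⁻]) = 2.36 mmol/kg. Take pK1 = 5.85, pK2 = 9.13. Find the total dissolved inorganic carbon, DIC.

DIC = 2.23 mmol/kg

CA = [HCO3⁻] + 2[CO3²⁻] = (α₁ + 2α₂)·DIC
At pH 7.98: [H⁺]/K1 = 10^-2.13 = 0.0074131, K2/[H⁺] = 10^-1.15 = 0.070795
α₁ = 1/(1 + 0.0074131 + 0.070795) = 1/1.0782 = 0.9275; α₂ = α₁·K2/[H⁺] = 0.06566
α₁ + 2α₂ = 1.0588
DIC = CA / (α₁ + 2α₂) = 2.36 / 1.0588 = 2.23 mmol/kg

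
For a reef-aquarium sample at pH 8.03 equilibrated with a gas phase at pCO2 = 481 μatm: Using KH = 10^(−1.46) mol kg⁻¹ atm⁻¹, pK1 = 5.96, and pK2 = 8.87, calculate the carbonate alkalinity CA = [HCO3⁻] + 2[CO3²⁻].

[CO2*] = KH · pCO2 = 10^(−1.46) × 481×10^-6 = 1.668×10^-5 mol/kg
α₀ = 1/(1 + K1/[H⁺] + K1K2/[H⁺]²) = 1/(1 + 10^+2.07 + 10^+1.23) = 0.007382
DIC = [CO2*]/α₀ = 1.668×10^-5 / 0.007382 = 2.259 mmol/kg
CA = (α₁ + 2α₂)·DIC = (0.8673 + 2×0.1254) × 2.259 = 2.53 mmol/kg

CA = 2.53 mmol/kg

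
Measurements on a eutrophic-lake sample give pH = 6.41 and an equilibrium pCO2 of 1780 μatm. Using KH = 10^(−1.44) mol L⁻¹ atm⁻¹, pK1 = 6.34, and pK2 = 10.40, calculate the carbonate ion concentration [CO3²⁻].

[CO3²⁻] = 0.00777 μmol/L

[CO2*] = KH · pCO2 = 10^(−1.44) × 1780×10^-6 = 6.463×10^-5 mol/L
α₀ = 1/(1 + K1/[H⁺] + K1K2/[H⁺]²) = 1/(1 + 10^+0.07 + 10^-3.92) = 0.4598
DIC = [CO2*]/α₀ = 6.463×10^-5 / 0.4598 = 0.1406 mmol/L
[CO3²⁻] = α₂·DIC; α₂ = 5.528×10^-5, so [CO3²⁻] = 5.528×10^-5 × 0.1406 = 7.77×10^-6 mmol/L = 0.00777 μmol/L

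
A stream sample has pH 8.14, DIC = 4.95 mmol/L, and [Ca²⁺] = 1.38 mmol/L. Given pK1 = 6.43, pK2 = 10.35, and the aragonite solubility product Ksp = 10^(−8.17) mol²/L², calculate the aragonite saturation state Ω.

Ω = 6.07

α₂ = 1 / (1 + [H⁺]/K2 + [H⁺]²/(K1K2)) = 1 / (1 + 10^+2.21 + 10^+0.50)
   = 1 / (1 + 162.18 + 3.1623) = 1/166.34 = 0.006012
[CO3²⁻] = α₂ × DIC = 0.006012 × 4.95 = 0.02976 mmol/L
Ksp = 10^(−8.17) = 6.761×10^-9
Ω = [Ca²⁺][CO3²⁻]/Ksp = (1.38×10^-3)(2.976×10^-5) / 6.761×10^-9 = 6.07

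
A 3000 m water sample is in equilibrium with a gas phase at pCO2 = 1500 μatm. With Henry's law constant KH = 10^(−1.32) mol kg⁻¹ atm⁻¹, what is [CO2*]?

KH = 10^(−1.32) = 4.786×10^-2 mol kg⁻¹ atm⁻¹
[CO2*] = KH · pCO2 = 4.786×10^-2 × 1500×10^-6 atm = 7.18×10^-5 mol/kg

[CO2*] = 71.8 μmol/kg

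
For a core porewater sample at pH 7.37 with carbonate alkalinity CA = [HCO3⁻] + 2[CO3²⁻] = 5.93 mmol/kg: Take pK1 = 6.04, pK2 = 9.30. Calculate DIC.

DIC = 6.13 mmol/kg

CA = [HCO3⁻] + 2[CO3²⁻] = (α₁ + 2α₂)·DIC
At pH 7.37: [H⁺]/K1 = 10^-1.33 = 0.046774, K2/[H⁺] = 10^-1.93 = 0.011749
α₁ = 1/(1 + 0.046774 + 0.011749) = 1/1.0585 = 0.9447; α₂ = α₁·K2/[H⁺] = 0.01110
α₁ + 2α₂ = 0.9669
DIC = CA / (α₁ + 2α₂) = 5.93 / 0.9669 = 6.13 mmol/kg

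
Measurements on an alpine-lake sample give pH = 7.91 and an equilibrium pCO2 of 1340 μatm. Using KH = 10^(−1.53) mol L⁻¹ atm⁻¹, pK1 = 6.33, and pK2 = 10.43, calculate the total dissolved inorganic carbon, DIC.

DIC = 1.55 mmol/L

[CO2*] = KH · pCO2 = 10^(−1.53) × 1340×10^-6 = 3.955×10^-5 mol/L
α₀ = 1/(1 + K1/[H⁺] + K1K2/[H⁺]²) = 1/(1 + 10^+1.58 + 10^-0.94) = 0.02555
DIC = [CO2*]/α₀ = 3.955×10^-5 / 0.02555 = 1.55 mmol/L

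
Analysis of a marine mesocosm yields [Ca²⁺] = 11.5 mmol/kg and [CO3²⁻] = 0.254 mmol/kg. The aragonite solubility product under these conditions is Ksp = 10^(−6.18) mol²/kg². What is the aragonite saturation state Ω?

Ω = 4.42

Ksp = 10^(−6.18) = 6.607×10^-7
Ω = [Ca²⁺][CO3²⁻]/Ksp = (11.5×10^-3)(0.254×10^-3) / 6.607×10^-7 = 4.42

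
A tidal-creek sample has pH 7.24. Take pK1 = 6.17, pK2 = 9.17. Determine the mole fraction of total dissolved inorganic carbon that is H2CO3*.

α₀ = 1 / (1 + K1/[H⁺] + K1K2/[H⁺]²) = 1 / (1 + 10^+1.07 + 10^-0.86)
   = 1 / (1 + 11.749 + 0.13804) = 1/12.887 = 0.07760

α₀ = 0.0776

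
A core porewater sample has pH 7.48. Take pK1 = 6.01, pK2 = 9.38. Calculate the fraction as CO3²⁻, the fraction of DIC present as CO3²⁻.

α₂ = 1 / (1 + [H⁺]/K2 + [H⁺]²/(K1K2)) = 1 / (1 + 10^+1.90 + 10^+0.43)
   = 1 / (1 + 79.433 + 2.6915) = 1/83.124 = 0.01203

α₂ = 0.0120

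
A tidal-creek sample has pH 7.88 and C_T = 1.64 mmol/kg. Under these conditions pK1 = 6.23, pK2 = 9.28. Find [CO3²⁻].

α₂ = 1 / (1 + [H⁺]/K2 + [H⁺]²/(K1K2)) = 1 / (1 + 10^+1.40 + 10^-0.25)
   = 1 / (1 + 25.119 + 0.56234) = 1/26.681 = 0.03748
[CO3²⁻] = α₂ × DIC = 0.03748 × 1.64 = 0.0615 mmol/kg

[CO3²⁻] = 0.0615 mmol/kg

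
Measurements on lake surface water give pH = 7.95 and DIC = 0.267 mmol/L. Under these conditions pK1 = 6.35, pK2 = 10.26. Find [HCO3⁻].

α₁ = 1 / (1 + [H⁺]/K1 + K2/[H⁺]) = 1 / (1 + 10^-1.60 + 10^-2.31)
   = 1 / (1 + 0.025119 + 0.0048978) = 1/1.0300 = 0.9709
[HCO3⁻] = α₁ × DIC = 0.9709 × 0.267 = 0.259 mmol/L

[HCO3⁻] = 0.259 mmol/L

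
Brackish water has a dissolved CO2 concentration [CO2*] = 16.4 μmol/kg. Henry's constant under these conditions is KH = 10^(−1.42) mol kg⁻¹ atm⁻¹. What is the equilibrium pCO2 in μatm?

pCO2 = 431 μatm

KH = 10^(−1.42) = 3.802×10^-2 mol kg⁻¹ atm⁻¹
pCO2 = [CO2*]/KH = 16.4×10^-6 / 3.802×10^-2 = 4.31×10^-4 atm = 431 μatm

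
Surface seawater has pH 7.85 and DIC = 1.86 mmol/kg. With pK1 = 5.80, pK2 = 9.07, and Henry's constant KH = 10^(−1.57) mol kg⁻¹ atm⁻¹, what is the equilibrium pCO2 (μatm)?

pCO2 = 576 μatm

α₀ = 1 / (1 + K1/[H⁺] + K1K2/[H⁺]²) = 1 / (1 + 10^+2.05 + 10^+0.83)
   = 1 / (1 + 112.20 + 6.7608) = 1/119.96 = 0.008336
[CO2*] = α₀ × DIC = 0.008336 × 1.86 = 0.01550 mmol/kg = 15.50 μmol/kg
pCO2 = [CO2*]/KH = 1.550×10^-5 / 2.692×10^-2 = 576 μatm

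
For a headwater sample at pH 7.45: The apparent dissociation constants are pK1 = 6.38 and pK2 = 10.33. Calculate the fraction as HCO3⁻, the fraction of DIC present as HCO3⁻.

α₁ = 1 / (1 + [H⁺]/K1 + K2/[H⁺]) = 1 / (1 + 10^-1.07 + 10^-2.88)
   = 1 / (1 + 0.085114 + 0.0013183) = 1/1.0864 = 0.9204

α₁ = 0.920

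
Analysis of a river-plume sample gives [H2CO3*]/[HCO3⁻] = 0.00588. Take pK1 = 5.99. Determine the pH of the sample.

From K1 = [H⁺][HCO3⁻]/[H2CO3*]:  pH = pK1 − log₁₀([H2CO3*]/[HCO3⁻])
log₁₀(0.00588) = -2.231
pH = 5.99 − (-2.231) = 8.22

pH = 8.22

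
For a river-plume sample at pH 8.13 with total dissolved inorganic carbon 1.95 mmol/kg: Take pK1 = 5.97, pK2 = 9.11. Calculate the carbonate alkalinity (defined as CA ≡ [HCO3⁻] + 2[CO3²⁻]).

CA = 2.12 mmol/kg

CA = [HCO3⁻] + 2[CO3²⁻] = (α₁ + 2α₂)·DIC
At pH 8.13: [H⁺]/K1 = 10^-2.16 = 0.0069183, K2/[H⁺] = 10^-0.98 = 0.10471
α₁ = 1/(1 + 0.0069183 + 0.10471) = 1/1.1116 = 0.8996; α₂ = α₁·K2/[H⁺] = 0.09420
α₁ + 2α₂ = 1.0880
CA = 1.0880 × 1.95 = 2.12 mmol/kg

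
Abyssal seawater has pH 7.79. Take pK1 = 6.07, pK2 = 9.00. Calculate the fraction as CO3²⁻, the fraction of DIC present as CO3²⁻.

α₂ = 0.0571

α₂ = 1 / (1 + [H⁺]/K2 + [H⁺]²/(K1K2)) = 1 / (1 + 10^+1.21 + 10^-0.51)
   = 1 / (1 + 16.218 + 0.30903) = 1/17.527 = 0.05705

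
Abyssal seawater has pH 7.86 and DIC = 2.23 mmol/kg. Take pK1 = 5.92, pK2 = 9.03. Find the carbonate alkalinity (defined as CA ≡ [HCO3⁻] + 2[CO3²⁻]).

CA = [HCO3⁻] + 2[CO3²⁻] = (α₁ + 2α₂)·DIC
At pH 7.86: [H⁺]/K1 = 10^-1.94 = 0.011482, K2/[H⁺] = 10^-1.17 = 0.067608
α₁ = 1/(1 + 0.011482 + 0.067608) = 1/1.0791 = 0.9267; α₂ = α₁·K2/[H⁺] = 0.06265
α₁ + 2α₂ = 1.0520
CA = 1.0520 × 2.23 = 2.35 mmol/kg

CA = 2.35 mmol/kg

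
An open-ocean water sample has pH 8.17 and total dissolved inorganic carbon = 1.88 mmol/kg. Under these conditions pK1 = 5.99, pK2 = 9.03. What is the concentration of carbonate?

α₂ = 1 / (1 + [H⁺]/K2 + [H⁺]²/(K1K2)) = 1 / (1 + 10^+0.86 + 10^-1.32)
   = 1 / (1 + 7.2444 + 0.047863) = 1/8.2922 = 0.1206
[CO3²⁻] = α₂ × DIC = 0.1206 × 1.88 = 0.227 mmol/kg

[CO3²⁻] = 0.227 mmol/kg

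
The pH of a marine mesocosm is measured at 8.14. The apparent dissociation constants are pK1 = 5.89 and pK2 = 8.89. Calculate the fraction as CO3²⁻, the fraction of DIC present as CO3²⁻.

α₂ = 1 / (1 + [H⁺]/K2 + [H⁺]²/(K1K2)) = 1 / (1 + 10^+0.75 + 10^-1.50)
   = 1 / (1 + 5.6234 + 0.031623) = 1/6.6550 = 0.1503

α₂ = 0.150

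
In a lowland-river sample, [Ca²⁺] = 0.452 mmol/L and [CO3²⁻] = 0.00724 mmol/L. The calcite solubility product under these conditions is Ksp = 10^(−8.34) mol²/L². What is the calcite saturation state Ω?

Ω = 0.716

Ksp = 10^(−8.34) = 4.571×10^-9
Ω = [Ca²⁺][CO3²⁻]/Ksp = (0.452×10^-3)(0.00724×10^-3) / 4.571×10^-9 = 0.716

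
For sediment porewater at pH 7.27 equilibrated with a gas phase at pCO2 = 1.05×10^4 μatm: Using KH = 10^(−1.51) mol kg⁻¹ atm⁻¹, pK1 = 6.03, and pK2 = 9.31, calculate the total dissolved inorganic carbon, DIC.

[CO2*] = KH · pCO2 = 10^(−1.51) × 1.05×10^4×10^-6 = 3.245×10^-4 mol/kg
α₀ = 1/(1 + K1/[H⁺] + K1K2/[H⁺]²) = 1/(1 + 10^+1.24 + 10^-0.80) = 0.05395
DIC = [CO2*]/α₀ = 3.245×10^-4 / 0.05395 = 6.01 mmol/kg

DIC = 6.01 mmol/kg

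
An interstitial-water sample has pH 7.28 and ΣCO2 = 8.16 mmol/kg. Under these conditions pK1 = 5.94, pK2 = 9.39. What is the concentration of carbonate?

[CO3²⁻] = 0.0601 mmol/kg

α₂ = 1 / (1 + [H⁺]/K2 + [H⁺]²/(K1K2)) = 1 / (1 + 10^+2.11 + 10^+0.77)
   = 1 / (1 + 128.82 + 5.8884) = 1/135.71 = 0.007368
[CO3²⁻] = α₂ × DIC = 0.007368 × 8.16 = 0.0601 mmol/kg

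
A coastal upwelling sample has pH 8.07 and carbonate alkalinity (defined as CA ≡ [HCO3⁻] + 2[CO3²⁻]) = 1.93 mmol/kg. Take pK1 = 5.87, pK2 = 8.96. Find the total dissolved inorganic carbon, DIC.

DIC = 1.74 mmol/kg

CA = [HCO3⁻] + 2[CO3²⁻] = (α₁ + 2α₂)·DIC
At pH 8.07: [H⁺]/K1 = 10^-2.20 = 0.0063096, K2/[H⁺] = 10^-0.89 = 0.12882
α₁ = 1/(1 + 0.0063096 + 0.12882) = 1/1.1351 = 0.8810; α₂ = α₁·K2/[H⁺] = 0.1135
α₁ + 2α₂ = 1.1079
DIC = CA / (α₁ + 2α₂) = 1.93 / 1.1079 = 1.74 mmol/kg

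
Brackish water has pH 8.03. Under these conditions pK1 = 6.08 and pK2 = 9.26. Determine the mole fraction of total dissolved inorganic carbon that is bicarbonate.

α₁ = 0.934

α₁ = 1 / (1 + [H⁺]/K1 + K2/[H⁺]) = 1 / (1 + 10^-1.95 + 10^-1.23)
   = 1 / (1 + 0.011220 + 0.058884) = 1/1.0701 = 0.9345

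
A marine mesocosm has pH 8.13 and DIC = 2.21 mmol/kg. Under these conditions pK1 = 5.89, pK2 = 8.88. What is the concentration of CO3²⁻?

[CO3²⁻] = 0.332 mmol/kg

α₂ = 1 / (1 + [H⁺]/K2 + [H⁺]²/(K1K2)) = 1 / (1 + 10^+0.75 + 10^-1.49)
   = 1 / (1 + 5.6234 + 0.032359) = 1/6.6558 = 0.1502
[CO3²⁻] = α₂ × DIC = 0.1502 × 2.21 = 0.332 mmol/kg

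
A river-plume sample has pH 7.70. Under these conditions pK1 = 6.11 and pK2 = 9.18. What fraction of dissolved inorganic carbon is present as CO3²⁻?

α₂ = 1 / (1 + [H⁺]/K2 + [H⁺]²/(K1K2)) = 1 / (1 + 10^+1.48 + 10^-0.11)
   = 1 / (1 + 30.200 + 0.77625) = 1/31.976 = 0.03127

α₂ = 0.0313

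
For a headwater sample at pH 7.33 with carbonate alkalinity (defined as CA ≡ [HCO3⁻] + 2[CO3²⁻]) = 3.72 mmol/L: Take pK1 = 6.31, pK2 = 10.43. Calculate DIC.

DIC = 4.07 mmol/L

CA = [HCO3⁻] + 2[CO3²⁻] = (α₁ + 2α₂)·DIC
At pH 7.33: [H⁺]/K1 = 10^-1.02 = 0.095499, K2/[H⁺] = 10^-3.10 = 0.00079433
α₁ = 1/(1 + 0.095499 + 0.00079433) = 1/1.0963 = 0.9122; α₂ = α₁·K2/[H⁺] = 0.0007246
α₁ + 2α₂ = 0.9136
DIC = CA / (α₁ + 2α₂) = 3.72 / 0.9136 = 4.07 mmol/L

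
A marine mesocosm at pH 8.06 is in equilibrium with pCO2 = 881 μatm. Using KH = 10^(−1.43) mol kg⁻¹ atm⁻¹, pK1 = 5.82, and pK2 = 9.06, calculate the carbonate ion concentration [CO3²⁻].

[CO3²⁻] = 0.569 mmol/kg

[CO2*] = KH · pCO2 = 10^(−1.43) × 881×10^-6 = 3.273×10^-5 mol/kg
α₀ = 1/(1 + K1/[H⁺] + K1K2/[H⁺]²) = 1/(1 + 10^+2.24 + 10^+1.24) = 0.005204
DIC = [CO2*]/α₀ = 3.273×10^-5 / 0.005204 = 6.290 mmol/kg
[CO3²⁻] = α₂·DIC; α₂ = 0.09044, so [CO3²⁻] = 0.09044 × 6.290 = 0.569 mmol/kg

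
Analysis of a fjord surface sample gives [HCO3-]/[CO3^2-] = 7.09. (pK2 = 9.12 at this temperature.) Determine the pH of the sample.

pH = 8.27

From K2 = [H⁺][CO3^2-]/[HCO3-]:  pH = pK2 − log₁₀([HCO3-]/[CO3^2-])
log₁₀(7.09) = +0.851
pH = 9.12 − (+0.851) = 8.27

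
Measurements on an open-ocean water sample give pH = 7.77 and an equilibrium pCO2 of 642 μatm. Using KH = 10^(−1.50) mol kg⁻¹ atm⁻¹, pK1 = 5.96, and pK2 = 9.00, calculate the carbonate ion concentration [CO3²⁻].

[CO2*] = KH · pCO2 = 10^(−1.50) × 642×10^-6 = 2.030×10^-5 mol/kg
α₀ = 1/(1 + K1/[H⁺] + K1K2/[H⁺]²) = 1/(1 + 10^+1.81 + 10^+0.58) = 0.01442
DIC = [CO2*]/α₀ = 2.030×10^-5 / 0.01442 = 1.408 mmol/kg
[CO3²⁻] = α₂·DIC; α₂ = 0.05481, so [CO3²⁻] = 0.05481 × 1.408 = 0.0772 mmol/kg

[CO3²⁻] = 0.0772 mmol/kg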